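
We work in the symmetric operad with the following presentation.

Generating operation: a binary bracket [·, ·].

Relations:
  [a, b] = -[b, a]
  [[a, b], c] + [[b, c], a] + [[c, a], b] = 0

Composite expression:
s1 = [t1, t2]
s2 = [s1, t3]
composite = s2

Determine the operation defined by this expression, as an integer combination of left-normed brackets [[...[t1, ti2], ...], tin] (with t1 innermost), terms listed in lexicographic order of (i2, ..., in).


[[t1, t2], t3]

A multilinear Lie element is pinned by t1-initial words (t1 innermost).
Composite bracket: [[t1, t2], t3]
Full expansion: 4 signed words from ab - ba (2^2 = 4).
Collect the words opening with t1:
  t1t2t3 appears with sign +1, giving the term +[[t1, t2], t3]


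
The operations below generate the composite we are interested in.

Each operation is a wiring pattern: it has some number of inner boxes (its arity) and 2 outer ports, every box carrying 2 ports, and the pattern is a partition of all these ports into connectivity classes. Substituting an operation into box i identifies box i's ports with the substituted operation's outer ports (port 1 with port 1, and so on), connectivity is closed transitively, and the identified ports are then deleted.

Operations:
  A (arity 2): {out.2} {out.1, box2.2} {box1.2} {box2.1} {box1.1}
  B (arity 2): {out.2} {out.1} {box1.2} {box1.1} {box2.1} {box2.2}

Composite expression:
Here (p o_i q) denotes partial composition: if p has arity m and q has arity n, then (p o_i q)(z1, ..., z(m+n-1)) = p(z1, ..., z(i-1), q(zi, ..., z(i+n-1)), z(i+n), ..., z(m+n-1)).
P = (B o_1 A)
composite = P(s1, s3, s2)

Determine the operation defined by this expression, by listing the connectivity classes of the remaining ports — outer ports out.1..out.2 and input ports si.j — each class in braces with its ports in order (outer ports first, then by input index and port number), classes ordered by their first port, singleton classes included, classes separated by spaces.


{out.1} {out.2} {s1.1} {s1.2} {s2.1} {s2.2} {s3.1} {s3.2}

Connectivity passes through glued B-boundaries; trace each wire chain.
after A, the pattern on (s1, s3) reads {out.1, s3.2} {out.2} {s1.1} {s1.2} {s3.1} (out.j = its outer ports)
after B, the pattern on (s1, s3, s2) reads {out.1} {out.2} {s1.1} {s1.2} {s2.1} {s2.2} {s3.1} {s3.2} (out.j = its outer ports)


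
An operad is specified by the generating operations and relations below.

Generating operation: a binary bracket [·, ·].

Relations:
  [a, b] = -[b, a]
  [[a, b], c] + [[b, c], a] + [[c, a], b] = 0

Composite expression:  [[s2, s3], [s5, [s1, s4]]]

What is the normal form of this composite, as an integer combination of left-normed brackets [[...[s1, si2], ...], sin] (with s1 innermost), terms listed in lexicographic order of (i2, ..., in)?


[[[[s1, s4], s5], s2], s3] - [[[[s1, s4], s5], s3], s2]

A multilinear Lie element is pinned by s1-initial words (s1 innermost).
Composite bracket: [[s2, s3], [s5, [s1, s4]]]
Full expansion: 16 signed words from ab - ba (2^4 = 16).
Keep just the words that open with s1:
  from s1s4s5s2s3, sign +1: term +[[[[s1, s4], s5], s2], s3]
  from s1s4s5s3s2, sign -1: term -[[[[s1, s4], s5], s3], s2]


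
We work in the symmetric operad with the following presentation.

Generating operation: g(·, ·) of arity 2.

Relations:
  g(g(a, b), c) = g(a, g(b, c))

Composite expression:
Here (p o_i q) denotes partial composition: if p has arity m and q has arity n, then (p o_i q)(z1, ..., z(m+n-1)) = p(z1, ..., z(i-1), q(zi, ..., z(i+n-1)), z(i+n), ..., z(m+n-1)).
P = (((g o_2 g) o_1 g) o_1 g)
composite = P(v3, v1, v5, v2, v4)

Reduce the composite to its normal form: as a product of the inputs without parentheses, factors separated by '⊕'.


Every regrouping of g is equal, so read the v-inputs in written order.
g(v3, v1) collapses to v3 ⊕ v1
g(g(v3, v1), v5) collapses to v3 ⊕ v1 ⊕ v5
g(v2, v4) collapses to v2 ⊕ v4
g(g(g(v3, v1), v5), g(v2, v4)) collapses to v3 ⊕ v1 ⊕ v5 ⊕ v2 ⊕ v4

v3 ⊕ v1 ⊕ v5 ⊕ v2 ⊕ v4


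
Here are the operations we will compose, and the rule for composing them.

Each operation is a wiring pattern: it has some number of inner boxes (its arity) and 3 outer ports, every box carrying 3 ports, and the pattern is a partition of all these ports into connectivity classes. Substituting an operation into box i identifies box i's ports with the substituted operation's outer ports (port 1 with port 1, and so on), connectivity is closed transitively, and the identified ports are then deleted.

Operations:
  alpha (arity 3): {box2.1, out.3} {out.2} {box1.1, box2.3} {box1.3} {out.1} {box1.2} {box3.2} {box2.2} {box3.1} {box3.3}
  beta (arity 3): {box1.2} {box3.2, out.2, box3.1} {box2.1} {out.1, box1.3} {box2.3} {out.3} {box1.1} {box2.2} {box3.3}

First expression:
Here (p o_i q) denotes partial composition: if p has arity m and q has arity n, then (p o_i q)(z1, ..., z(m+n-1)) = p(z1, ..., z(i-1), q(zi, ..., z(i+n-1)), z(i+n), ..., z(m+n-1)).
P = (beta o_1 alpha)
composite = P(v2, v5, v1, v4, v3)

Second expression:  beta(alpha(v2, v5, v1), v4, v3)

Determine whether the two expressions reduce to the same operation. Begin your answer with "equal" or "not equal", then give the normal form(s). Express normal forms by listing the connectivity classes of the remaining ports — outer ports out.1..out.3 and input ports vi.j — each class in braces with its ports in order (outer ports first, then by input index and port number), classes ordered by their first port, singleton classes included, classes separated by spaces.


The first expression reduces to {out.1, v5.1} {out.2, v3.1, v3.2} {out.3} {v1.1} {v1.2} {v1.3} {v2.1, v5.3} {v2.2} {v2.3} {v3.3} {v4.1} {v4.2} {v4.3} {v5.2}
The second expression reduces to {out.1, v5.1} {out.2, v3.1, v3.2} {out.3} {v1.1} {v1.2} {v1.3} {v2.1, v5.3} {v2.2} {v2.3} {v3.3} {v4.1} {v4.2} {v4.3} {v5.2}
The forms coincide; equal.

equal: each reduces to {out.1, v5.1} {out.2, v3.1, v3.2} {out.3} {v1.1} {v1.2} {v1.3} {v2.1, v5.3} {v2.2} {v2.3} {v3.3} {v4.1} {v4.2} {v4.3} {v5.2}


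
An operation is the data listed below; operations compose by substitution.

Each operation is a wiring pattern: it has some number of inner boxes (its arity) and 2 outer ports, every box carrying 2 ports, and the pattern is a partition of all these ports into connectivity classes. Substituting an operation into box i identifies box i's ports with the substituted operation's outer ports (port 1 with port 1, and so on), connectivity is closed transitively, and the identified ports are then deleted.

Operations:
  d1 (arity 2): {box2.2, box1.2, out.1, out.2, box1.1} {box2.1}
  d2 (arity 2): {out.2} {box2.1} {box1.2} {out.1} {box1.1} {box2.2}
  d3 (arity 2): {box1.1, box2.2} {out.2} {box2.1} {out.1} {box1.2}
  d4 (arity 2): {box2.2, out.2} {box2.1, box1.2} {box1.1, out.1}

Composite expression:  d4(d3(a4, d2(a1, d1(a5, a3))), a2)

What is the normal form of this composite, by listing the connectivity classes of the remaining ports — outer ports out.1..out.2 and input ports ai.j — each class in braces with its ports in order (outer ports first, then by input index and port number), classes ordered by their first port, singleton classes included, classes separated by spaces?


{out.1} {out.2, a2.2} {a1.1} {a1.2} {a2.1} {a3.1} {a3.2, a5.1, a5.2} {a4.1} {a4.2}


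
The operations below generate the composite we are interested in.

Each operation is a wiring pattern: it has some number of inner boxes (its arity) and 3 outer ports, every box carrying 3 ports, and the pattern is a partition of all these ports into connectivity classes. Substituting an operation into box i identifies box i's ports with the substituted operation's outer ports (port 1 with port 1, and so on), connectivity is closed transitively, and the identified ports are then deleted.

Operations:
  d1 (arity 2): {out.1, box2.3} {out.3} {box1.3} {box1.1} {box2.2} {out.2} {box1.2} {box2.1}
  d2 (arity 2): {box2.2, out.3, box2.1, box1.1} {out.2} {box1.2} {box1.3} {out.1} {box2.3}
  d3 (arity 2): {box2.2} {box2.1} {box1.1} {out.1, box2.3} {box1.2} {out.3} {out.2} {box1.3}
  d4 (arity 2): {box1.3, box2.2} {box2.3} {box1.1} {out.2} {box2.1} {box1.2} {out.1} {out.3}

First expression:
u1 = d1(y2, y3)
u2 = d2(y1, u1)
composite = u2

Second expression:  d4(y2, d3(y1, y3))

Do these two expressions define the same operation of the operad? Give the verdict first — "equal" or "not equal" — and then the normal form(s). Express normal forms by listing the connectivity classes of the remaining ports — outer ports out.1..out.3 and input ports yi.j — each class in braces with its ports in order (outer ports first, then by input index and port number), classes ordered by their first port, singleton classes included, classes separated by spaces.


not equal; first: {out.1} {out.2} {out.3, y1.1, y3.3} {y1.2} {y1.3} {y2.1} {y2.2} {y2.3} {y3.1} {y3.2}; second: {out.1} {out.2} {out.3} {y1.1} {y1.2} {y1.3} {y2.1} {y2.2} {y2.3} {y3.1} {y3.2} {y3.3}


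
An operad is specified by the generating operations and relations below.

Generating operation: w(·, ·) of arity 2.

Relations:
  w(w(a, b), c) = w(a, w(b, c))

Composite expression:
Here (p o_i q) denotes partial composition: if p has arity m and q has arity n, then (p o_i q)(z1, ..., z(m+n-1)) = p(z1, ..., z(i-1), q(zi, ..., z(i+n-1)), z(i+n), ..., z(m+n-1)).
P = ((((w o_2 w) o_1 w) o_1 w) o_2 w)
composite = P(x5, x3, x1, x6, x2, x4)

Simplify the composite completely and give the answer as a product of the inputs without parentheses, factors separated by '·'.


x5 · x3 · x1 · x6 · x2 · x4

Associativity of w dissolves the nesting; only the x-input order survives.
w(x3, x1) collapses to x3 · x1
w(x5, w(x3, x1)) collapses to x5 · x3 · x1
w(w(x5, w(x3, x1)), x6) collapses to x5 · x3 · x1 · x6
w(x2, x4) collapses to x2 · x4
w(w(w(x5, w(x3, x1)), x6), w(x2, x4)) collapses to x5 · x3 · x1 · x6 · x2 · x4


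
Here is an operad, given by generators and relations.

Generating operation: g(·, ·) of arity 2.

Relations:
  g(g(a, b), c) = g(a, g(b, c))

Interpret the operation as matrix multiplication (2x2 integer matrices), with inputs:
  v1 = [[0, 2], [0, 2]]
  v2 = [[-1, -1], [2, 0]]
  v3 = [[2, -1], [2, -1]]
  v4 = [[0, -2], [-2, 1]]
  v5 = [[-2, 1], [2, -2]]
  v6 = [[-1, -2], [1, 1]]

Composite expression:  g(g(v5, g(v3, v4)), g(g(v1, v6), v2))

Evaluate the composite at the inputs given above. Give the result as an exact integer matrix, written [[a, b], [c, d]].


[[6, -6], [0, 0]]

g(v3, v4) = [[2, -5], [2, -5]]
g(v5, g(v3, v4)) = [[-2, 5], [0, 0]]
g(v1, v6) = [[2, 2], [2, 2]]
g(g(v1, v6), v2) = [[2, -2], [2, -2]]
g(g(v5, g(v3, v4)), g(g(v1, v6), v2)) = [[6, -6], [0, 0]]


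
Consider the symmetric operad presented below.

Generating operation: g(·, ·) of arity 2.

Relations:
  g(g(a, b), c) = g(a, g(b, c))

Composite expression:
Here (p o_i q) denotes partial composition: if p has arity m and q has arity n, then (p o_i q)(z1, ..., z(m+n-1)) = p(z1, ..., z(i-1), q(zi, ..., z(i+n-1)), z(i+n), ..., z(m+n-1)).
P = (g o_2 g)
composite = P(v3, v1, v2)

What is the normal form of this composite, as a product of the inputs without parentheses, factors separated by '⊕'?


v3 ⊕ v1 ⊕ v2

Associativity of g dissolves the nesting; only the v-input order survives.
g(v1, v2) spells out as v1 ⊕ v2
g(v3, g(v1, v2)) spells out as v3 ⊕ v1 ⊕ v2


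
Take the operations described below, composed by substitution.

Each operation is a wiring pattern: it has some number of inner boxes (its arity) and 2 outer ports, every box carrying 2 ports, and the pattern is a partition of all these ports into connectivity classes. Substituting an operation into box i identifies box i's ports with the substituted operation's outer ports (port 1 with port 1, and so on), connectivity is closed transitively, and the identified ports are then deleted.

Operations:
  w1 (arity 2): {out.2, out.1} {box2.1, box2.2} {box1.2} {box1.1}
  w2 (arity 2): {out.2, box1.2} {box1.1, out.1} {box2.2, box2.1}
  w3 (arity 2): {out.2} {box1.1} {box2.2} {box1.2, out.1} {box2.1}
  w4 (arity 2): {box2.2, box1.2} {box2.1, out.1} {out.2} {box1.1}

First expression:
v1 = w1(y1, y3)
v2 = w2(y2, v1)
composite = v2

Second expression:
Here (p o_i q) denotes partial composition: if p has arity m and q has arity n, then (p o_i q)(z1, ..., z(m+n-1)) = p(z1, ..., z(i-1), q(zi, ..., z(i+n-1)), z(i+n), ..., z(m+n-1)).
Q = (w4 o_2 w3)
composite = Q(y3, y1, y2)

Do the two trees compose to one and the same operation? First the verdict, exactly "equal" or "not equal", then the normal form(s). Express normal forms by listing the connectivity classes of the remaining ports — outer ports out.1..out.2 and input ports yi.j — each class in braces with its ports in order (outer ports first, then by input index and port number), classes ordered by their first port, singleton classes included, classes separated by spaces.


The first composite normalizes to {out.1, y2.1} {out.2, y2.2} {y1.1} {y1.2} {y3.1, y3.2}
The second composite normalizes to {out.1, y1.2} {out.2} {y1.1} {y2.1} {y2.2} {y3.1} {y3.2}
The normal forms differ: not equal.

not equal: they reduce to {out.1, y2.1} {out.2, y2.2} {y1.1} {y1.2} {y3.1, y3.2} and {out.1, y1.2} {out.2} {y1.1} {y2.1} {y2.2} {y3.1} {y3.2}


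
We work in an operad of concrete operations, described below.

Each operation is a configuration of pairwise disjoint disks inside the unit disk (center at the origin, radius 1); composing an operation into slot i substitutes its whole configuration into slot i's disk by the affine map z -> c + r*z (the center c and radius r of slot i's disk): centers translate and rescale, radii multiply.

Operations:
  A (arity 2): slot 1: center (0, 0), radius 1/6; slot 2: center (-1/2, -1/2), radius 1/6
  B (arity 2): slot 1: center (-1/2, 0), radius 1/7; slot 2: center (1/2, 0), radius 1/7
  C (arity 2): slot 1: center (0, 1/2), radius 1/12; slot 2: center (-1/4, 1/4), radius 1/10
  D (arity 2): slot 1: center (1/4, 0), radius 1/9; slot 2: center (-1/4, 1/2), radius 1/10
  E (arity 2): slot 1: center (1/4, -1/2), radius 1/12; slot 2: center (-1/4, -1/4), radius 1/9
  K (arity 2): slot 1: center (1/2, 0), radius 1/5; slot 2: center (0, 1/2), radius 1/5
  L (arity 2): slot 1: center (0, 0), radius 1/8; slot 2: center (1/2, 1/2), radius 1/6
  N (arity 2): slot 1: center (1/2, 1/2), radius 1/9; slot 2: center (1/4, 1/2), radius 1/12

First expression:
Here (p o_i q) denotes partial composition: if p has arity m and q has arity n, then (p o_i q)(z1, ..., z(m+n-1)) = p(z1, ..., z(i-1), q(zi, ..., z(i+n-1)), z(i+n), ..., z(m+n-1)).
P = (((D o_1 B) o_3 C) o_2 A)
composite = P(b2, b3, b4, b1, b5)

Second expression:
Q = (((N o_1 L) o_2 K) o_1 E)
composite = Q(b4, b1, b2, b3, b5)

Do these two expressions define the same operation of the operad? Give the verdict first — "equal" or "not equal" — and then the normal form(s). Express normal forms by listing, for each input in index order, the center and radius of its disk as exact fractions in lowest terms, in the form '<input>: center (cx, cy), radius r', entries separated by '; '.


not equal; the first gives b1: center (-1/4, 11/20), radius 1/120; b2: center (7/36, 0), radius 1/63; b3: center (11/36, 0), radius 1/378; b4: center (25/84, -1/126), radius 1/378; b5: center (-11/40, 21/40), radius 1/100 and the second b1: center (143/288, 143/288), radius 1/648; b2: center (61/108, 5/9), radius 1/270; b3: center (5/9, 61/108), radius 1/270; b4: center (145/288, 71/144), radius 1/864; b5: center (1/4, 1/2), radius 1/12

In normal form, the first expression is b1: center (-1/4, 11/20), radius 1/120; b2: center (7/36, 0), radius 1/63; b3: center (11/36, 0), radius 1/378; b4: center (25/84, -1/126), radius 1/378; b5: center (-11/40, 21/40), radius 1/100
In normal form, the second expression is b1: center (143/288, 143/288), radius 1/648; b2: center (61/108, 5/9), radius 1/270; b3: center (5/9, 61/108), radius 1/270; b4: center (145/288, 71/144), radius 1/864; b5: center (1/4, 1/2), radius 1/12
The forms do not match — not equal.


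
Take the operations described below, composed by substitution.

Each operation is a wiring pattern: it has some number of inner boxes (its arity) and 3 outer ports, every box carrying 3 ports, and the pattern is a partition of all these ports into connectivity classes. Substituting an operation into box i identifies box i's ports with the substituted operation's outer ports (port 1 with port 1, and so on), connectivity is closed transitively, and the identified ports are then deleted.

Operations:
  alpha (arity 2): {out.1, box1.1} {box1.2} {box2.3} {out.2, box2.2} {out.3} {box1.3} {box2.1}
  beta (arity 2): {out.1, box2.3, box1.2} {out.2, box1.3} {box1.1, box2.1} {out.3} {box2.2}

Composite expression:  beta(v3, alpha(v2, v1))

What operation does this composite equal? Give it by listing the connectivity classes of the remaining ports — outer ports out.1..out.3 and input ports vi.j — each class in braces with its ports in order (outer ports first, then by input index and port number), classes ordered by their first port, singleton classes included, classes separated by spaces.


{out.1, v3.2} {out.2, v3.3} {out.3} {v1.1} {v1.2} {v1.3} {v2.1, v3.1} {v2.2} {v2.3}

Reachability decides: close wires over beta-identified ports.
the subtree at alpha composes to {out.1, v2.1} {out.2, v1.2} {out.3} {v1.1} {v1.3} {v2.2} {v2.3} on (v2, v1); out.j = own outer ports
the subtree at beta composes to {out.1, v3.2} {out.2, v3.3} {out.3} {v1.1} {v1.2} {v1.3} {v2.1, v3.1} {v2.2} {v2.3} on (v3, v2, v1); out.j = own outer ports


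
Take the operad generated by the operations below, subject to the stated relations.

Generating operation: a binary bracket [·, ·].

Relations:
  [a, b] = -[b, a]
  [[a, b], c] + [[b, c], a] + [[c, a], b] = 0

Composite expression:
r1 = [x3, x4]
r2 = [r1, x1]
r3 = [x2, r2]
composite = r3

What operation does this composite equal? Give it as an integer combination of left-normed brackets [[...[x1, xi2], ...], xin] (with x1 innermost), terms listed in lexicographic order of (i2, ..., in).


[[[x1, x3], x4], x2] - [[[x1, x4], x3], x2]

Antisymmetry and Jacobi reduce to x1-anchored left-normed brackets.
Composite bracket: [x2, [[x3, x4], x1]]
The bracket unfolds into 8 signed words via [a, b] = ab - ba (2^3 = 8).
Keep just the words that open with x1:
  word x1x3x4x2 has sign +1, contributing +[[[x1, x3], x4], x2]
  word x1x4x3x2 has sign -1, contributing -[[[x1, x4], x3], x2]


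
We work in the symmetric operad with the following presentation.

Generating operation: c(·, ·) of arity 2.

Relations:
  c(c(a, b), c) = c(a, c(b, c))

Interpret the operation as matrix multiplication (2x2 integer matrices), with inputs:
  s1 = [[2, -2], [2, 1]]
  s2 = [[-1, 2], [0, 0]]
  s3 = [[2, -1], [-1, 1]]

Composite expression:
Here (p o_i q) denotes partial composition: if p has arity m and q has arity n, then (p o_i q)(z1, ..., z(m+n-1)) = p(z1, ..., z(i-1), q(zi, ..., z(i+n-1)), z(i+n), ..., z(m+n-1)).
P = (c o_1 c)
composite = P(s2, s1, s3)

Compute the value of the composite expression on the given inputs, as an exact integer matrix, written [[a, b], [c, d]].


c(s2, s1) = [[2, 4], [0, 0]]
c(c(s2, s1), s3) = [[0, 2], [0, 0]]

[[0, 2], [0, 0]]


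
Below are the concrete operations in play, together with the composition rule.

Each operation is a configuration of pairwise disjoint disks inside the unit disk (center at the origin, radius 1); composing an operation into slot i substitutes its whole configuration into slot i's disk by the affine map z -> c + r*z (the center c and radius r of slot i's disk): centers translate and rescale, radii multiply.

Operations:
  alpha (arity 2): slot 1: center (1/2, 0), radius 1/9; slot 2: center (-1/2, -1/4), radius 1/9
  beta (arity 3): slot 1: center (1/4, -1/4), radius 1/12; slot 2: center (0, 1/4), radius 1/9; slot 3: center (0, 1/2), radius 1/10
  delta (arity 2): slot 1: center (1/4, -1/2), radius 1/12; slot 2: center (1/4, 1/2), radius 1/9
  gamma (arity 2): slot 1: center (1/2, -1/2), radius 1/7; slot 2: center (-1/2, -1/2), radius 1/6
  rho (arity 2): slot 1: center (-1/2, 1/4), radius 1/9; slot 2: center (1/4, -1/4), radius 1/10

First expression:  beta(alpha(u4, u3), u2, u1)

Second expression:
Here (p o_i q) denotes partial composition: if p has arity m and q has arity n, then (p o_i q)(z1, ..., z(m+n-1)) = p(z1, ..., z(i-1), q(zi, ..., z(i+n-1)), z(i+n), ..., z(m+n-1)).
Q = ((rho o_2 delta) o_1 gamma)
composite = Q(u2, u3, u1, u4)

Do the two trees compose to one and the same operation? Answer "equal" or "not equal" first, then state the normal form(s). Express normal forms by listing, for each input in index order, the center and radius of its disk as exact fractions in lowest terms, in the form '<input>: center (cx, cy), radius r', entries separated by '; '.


not equal: they reduce to u1: center (0, 1/2), radius 1/10; u2: center (0, 1/4), radius 1/9; u3: center (5/24, -13/48), radius 1/108; u4: center (7/24, -1/4), radius 1/108 and u1: center (11/40, -3/10), radius 1/120; u2: center (-4/9, 7/36), radius 1/63; u3: center (-5/9, 7/36), radius 1/54; u4: center (11/40, -1/5), radius 1/90

The first expression, normalized: u1: center (0, 1/2), radius 1/10; u2: center (0, 1/4), radius 1/9; u3: center (5/24, -13/48), radius 1/108; u4: center (7/24, -1/4), radius 1/108
The second expression, normalized: u1: center (11/40, -3/10), radius 1/120; u2: center (-4/9, 7/36), radius 1/63; u3: center (-5/9, 7/36), radius 1/54; u4: center (11/40, -1/5), radius 1/90
The normal forms differ: not equal.


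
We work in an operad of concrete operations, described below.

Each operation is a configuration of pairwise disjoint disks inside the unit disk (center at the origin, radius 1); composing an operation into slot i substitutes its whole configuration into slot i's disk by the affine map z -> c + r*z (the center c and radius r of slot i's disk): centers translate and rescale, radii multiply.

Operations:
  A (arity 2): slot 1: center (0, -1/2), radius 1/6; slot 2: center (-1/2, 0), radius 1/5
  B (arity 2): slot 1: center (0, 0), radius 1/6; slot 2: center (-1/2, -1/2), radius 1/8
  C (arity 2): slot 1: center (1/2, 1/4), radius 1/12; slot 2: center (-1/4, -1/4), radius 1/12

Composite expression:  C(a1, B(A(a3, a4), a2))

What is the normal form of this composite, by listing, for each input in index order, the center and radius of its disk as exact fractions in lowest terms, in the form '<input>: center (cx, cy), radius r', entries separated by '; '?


a1: center (1/2, 1/4), radius 1/12; a2: center (-7/24, -7/24), radius 1/96; a3: center (-1/4, -37/144), radius 1/432; a4: center (-37/144, -1/4), radius 1/360


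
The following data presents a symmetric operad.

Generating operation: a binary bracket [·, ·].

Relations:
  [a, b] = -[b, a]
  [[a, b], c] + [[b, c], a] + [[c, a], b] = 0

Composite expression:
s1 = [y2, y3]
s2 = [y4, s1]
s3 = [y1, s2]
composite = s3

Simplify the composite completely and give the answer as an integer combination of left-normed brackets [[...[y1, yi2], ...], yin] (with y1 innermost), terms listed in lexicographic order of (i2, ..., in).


-[[[y1, y2], y3], y4] + [[[y1, y3], y2], y4] + [[[y1, y4], y2], y3] - [[[y1, y4], y3], y2]

A multilinear Lie element is pinned by y1-initial words (y1 innermost).
Composite bracket: [y1, [y4, [y2, y3]]]
Expanding via [a, b] = ab - ba: 8 signed words (2^3 = 8).
Collect the words opening with y1:
  word y1y2y3y4 has sign -1, contributing -[[[y1, y2], y3], y4]
  word y1y3y2y4 has sign +1, contributing +[[[y1, y3], y2], y4]
  word y1y4y2y3 has sign +1, contributing +[[[y1, y4], y2], y3]
  word y1y4y3y2 has sign -1, contributing -[[[y1, y4], y3], y2]


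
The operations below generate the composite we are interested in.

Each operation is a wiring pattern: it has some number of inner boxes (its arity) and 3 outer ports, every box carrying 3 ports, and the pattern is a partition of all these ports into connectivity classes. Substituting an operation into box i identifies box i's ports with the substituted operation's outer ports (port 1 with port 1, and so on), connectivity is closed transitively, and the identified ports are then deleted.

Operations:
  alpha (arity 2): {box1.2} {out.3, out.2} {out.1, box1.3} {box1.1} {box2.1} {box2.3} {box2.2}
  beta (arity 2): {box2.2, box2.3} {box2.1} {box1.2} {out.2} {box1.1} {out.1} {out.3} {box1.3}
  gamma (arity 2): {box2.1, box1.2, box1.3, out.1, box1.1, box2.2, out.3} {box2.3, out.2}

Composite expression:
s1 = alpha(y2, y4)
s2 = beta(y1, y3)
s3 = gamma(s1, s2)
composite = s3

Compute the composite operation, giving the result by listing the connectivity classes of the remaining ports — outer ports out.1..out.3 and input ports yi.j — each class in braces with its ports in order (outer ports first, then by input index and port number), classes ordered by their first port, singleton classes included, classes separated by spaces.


{out.1, out.3, y2.3} {out.2} {y1.1} {y1.2} {y1.3} {y2.1} {y2.2} {y3.1} {y3.2, y3.3} {y4.1} {y4.2} {y4.3}

After gluing at gamma, chains via deleted ports link the y-ports.
after alpha, the pattern on (y2, y4) reads {out.1, y2.3} {out.2, out.3} {y2.1} {y2.2} {y4.1} {y4.2} {y4.3} (out.j = its outer ports)
after beta, the pattern on (y1, y3) reads {out.1} {out.2} {out.3} {y1.1} {y1.2} {y1.3} {y3.1} {y3.2, y3.3} (out.j = its outer ports)
after gamma, the pattern on (y2, y4, y1, y3) reads {out.1, out.3, y2.3} {out.2} {y1.1} {y1.2} {y1.3} {y2.1} {y2.2} {y3.1} {y3.2, y3.3} {y4.1} {y4.2} {y4.3} (out.j = its outer ports)


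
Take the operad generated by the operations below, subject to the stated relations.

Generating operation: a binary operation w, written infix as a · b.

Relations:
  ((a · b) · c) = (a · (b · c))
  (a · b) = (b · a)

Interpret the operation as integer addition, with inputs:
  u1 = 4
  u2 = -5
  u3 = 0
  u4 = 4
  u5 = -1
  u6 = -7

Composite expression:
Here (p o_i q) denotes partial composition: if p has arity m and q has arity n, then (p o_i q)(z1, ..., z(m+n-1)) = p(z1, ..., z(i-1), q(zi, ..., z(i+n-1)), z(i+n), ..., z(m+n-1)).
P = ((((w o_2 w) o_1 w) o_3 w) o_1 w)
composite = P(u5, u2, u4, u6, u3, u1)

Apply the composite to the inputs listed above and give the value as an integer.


-5

(u5 · u2) = -6
((u5 · u2) · u4) = -2
(u6 · u3) = -7
((u6 · u3) · u1) = -3
(((u5 · u2) · u4) · ((u6 · u3) · u1)) = -5


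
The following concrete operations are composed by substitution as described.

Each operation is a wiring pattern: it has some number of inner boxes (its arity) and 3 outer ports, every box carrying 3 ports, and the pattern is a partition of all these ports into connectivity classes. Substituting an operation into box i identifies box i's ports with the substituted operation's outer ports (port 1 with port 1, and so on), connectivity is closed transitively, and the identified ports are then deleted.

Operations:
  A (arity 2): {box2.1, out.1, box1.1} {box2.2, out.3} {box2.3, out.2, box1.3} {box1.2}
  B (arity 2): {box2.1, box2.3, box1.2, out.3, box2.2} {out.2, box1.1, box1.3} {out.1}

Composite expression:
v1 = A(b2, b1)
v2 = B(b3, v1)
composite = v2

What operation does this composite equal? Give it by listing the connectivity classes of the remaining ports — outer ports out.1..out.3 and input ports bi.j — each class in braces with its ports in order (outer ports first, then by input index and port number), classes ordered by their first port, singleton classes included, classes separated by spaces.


Connectivity passes through glued B-boundaries; trace each wire chain.
the subtree at A composes to {out.1, b1.1, b2.1} {out.2, b1.3, b2.3} {out.3, b1.2} {b2.2} on (b2, b1); out.j = own outer ports
the subtree at B composes to {out.1} {out.2, b3.1, b3.3} {out.3, b1.1, b1.2, b1.3, b2.1, b2.3, b3.2} {b2.2} on (b3, b2, b1); out.j = own outer ports

{out.1} {out.2, b3.1, b3.3} {out.3, b1.1, b1.2, b1.3, b2.1, b2.3, b3.2} {b2.2}


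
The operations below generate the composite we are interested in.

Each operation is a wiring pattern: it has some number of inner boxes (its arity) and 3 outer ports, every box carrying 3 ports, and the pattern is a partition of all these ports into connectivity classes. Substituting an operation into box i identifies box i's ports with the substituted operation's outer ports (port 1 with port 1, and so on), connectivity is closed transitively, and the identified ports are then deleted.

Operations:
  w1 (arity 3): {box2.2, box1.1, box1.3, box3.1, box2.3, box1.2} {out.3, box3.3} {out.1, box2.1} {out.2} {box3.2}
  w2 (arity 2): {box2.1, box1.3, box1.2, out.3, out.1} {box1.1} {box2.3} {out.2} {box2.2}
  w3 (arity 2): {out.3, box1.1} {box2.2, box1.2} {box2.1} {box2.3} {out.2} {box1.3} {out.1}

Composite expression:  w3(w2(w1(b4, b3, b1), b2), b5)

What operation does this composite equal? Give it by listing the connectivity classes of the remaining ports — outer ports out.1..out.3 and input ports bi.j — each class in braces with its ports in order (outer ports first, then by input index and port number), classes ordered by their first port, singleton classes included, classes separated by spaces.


{out.1} {out.2} {out.3, b1.3, b2.1} {b1.1, b3.2, b3.3, b4.1, b4.2, b4.3} {b1.2} {b2.2} {b2.3} {b3.1} {b5.1} {b5.2} {b5.3}

Two ports join when wires chain via w3-identified ports.
composing w1 on (b4, b3, b1), with out.j its own outer ports: {out.1, b3.1} {out.2} {out.3, b1.3} {b1.1, b3.2, b3.3, b4.1, b4.2, b4.3} {b1.2}
composing w2 on (b4, b3, b1, b2), with out.j its own outer ports: {out.1, out.3, b1.3, b2.1} {out.2} {b1.1, b3.2, b3.3, b4.1, b4.2, b4.3} {b1.2} {b2.2} {b2.3} {b3.1}
composing w3 on (b4, b3, b1, b2, b5), with out.j its own outer ports: {out.1} {out.2} {out.3, b1.3, b2.1} {b1.1, b3.2, b3.3, b4.1, b4.2, b4.3} {b1.2} {b2.2} {b2.3} {b3.1} {b5.1} {b5.2} {b5.3}


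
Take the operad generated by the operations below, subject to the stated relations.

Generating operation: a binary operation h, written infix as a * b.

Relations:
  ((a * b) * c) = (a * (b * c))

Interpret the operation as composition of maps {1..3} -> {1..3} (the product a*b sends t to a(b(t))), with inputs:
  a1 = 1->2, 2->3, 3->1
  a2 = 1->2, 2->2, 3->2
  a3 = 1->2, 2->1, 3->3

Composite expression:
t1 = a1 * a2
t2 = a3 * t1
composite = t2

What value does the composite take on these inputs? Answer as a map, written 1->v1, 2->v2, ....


(a1 * a2) = 1->3, 2->3, 3->3
(a3 * (a1 * a2)) = 1->3, 2->3, 3->3

1->3, 2->3, 3->3


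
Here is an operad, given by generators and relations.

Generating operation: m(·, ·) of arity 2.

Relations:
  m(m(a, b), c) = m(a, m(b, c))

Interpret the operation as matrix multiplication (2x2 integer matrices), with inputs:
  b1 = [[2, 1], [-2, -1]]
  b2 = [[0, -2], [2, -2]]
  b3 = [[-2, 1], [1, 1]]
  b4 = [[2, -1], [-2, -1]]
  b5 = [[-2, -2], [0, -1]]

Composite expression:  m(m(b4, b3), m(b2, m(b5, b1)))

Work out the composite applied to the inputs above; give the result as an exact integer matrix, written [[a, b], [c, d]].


[[16, 8], [0, 0]]


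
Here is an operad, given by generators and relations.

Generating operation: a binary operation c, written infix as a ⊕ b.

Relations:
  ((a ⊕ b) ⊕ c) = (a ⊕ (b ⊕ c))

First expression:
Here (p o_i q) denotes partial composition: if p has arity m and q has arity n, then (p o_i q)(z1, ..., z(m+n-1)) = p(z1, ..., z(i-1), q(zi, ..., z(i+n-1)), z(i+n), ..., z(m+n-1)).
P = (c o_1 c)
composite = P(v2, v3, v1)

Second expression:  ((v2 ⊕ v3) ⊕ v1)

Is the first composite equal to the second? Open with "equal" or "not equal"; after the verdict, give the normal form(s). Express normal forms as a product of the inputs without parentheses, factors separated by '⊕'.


equal; both compose to v2 ⊕ v3 ⊕ v1

Reducing the first expression gives v2 ⊕ v3 ⊕ v1
Reducing the second expression gives v2 ⊕ v3 ⊕ v1
Identical normal forms: equal.


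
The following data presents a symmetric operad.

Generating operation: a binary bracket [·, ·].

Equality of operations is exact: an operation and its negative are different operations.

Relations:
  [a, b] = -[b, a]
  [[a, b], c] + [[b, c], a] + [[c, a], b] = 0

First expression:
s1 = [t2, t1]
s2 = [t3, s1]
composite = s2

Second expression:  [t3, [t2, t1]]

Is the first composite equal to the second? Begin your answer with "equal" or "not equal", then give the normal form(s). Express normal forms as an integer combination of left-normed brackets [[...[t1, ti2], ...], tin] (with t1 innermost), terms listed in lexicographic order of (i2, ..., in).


equal; the common form is [[t1, t2], t3]


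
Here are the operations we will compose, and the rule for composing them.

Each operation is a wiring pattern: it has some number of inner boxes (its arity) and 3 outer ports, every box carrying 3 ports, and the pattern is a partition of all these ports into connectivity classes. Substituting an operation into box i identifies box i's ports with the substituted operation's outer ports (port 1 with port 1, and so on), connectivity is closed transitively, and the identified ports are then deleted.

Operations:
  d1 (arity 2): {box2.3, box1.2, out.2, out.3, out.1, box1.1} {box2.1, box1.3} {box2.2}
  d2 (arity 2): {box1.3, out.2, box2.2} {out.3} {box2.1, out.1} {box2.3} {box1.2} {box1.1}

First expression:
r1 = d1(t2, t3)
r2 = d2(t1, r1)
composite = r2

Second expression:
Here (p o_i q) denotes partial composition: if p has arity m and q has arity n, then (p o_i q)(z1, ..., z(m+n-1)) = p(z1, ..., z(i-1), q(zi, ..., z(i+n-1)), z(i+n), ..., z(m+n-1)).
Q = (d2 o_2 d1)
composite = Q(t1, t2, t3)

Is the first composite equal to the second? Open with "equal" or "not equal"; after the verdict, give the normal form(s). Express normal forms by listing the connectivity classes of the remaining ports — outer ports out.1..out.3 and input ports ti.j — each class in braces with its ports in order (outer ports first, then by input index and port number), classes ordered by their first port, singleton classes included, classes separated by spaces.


equal; the common form is {out.1, out.2, t1.3, t2.1, t2.2, t3.3} {out.3} {t1.1} {t1.2} {t2.3, t3.1} {t3.2}

The first composite normalizes to {out.1, out.2, t1.3, t2.1, t2.2, t3.3} {out.3} {t1.1} {t1.2} {t2.3, t3.1} {t3.2}
The second composite normalizes to {out.1, out.2, t1.3, t2.1, t2.2, t3.3} {out.3} {t1.1} {t1.2} {t2.3, t3.1} {t3.2}
The forms coincide; equal.


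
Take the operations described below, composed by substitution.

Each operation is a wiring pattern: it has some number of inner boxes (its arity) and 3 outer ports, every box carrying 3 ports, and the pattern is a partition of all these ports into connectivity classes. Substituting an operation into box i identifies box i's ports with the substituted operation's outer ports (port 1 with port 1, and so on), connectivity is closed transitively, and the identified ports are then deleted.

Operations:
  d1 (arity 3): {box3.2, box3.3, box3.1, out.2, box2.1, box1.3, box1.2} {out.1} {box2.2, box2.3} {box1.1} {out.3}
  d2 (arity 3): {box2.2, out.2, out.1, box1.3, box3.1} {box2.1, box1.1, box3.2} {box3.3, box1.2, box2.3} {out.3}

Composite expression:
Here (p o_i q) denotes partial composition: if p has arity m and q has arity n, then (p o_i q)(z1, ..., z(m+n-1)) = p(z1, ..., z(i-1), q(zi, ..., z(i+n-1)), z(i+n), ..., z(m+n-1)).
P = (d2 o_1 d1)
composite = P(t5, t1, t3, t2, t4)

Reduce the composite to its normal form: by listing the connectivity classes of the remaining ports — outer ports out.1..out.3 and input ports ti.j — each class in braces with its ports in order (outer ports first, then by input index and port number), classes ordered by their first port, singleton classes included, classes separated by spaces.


Substituting into d2 glues patterns; closure does the rest.
after d1, the pattern on (t5, t1, t3) reads {out.1} {out.2, t1.1, t3.1, t3.2, t3.3, t5.2, t5.3} {out.3} {t1.2, t1.3} {t5.1} (out.j = its outer ports)
after d2, the pattern on (t5, t1, t3, t2, t4) reads {out.1, out.2, t2.2, t4.1} {out.3} {t1.1, t2.3, t3.1, t3.2, t3.3, t4.3, t5.2, t5.3} {t1.2, t1.3} {t2.1, t4.2} {t5.1} (out.j = its outer ports)

{out.1, out.2, t2.2, t4.1} {out.3} {t1.1, t2.3, t3.1, t3.2, t3.3, t4.3, t5.2, t5.3} {t1.2, t1.3} {t2.1, t4.2} {t5.1}


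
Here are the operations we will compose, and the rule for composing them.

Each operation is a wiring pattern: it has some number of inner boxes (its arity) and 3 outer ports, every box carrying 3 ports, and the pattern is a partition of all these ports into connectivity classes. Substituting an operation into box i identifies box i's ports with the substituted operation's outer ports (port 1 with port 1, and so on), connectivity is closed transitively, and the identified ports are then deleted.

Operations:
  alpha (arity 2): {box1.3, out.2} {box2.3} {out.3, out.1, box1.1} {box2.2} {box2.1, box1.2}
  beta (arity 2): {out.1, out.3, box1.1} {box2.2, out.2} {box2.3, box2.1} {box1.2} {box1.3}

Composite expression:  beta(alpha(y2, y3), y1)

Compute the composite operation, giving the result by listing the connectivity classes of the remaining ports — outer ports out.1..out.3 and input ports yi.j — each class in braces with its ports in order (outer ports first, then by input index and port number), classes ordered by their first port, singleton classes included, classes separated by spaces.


{out.1, out.3, y2.1} {out.2, y1.2} {y1.1, y1.3} {y2.2, y3.1} {y2.3} {y3.2} {y3.3}

Reachability decides: close wires over beta-identified ports.
stage alpha: inputs (y2, y3), connectivity {out.1, out.3, y2.1} {out.2, y2.3} {y2.2, y3.1} {y3.2} {y3.3}, out.j its boundary
stage beta: inputs (y2, y3, y1), connectivity {out.1, out.3, y2.1} {out.2, y1.2} {y1.1, y1.3} {y2.2, y3.1} {y2.3} {y3.2} {y3.3}, out.j its boundary


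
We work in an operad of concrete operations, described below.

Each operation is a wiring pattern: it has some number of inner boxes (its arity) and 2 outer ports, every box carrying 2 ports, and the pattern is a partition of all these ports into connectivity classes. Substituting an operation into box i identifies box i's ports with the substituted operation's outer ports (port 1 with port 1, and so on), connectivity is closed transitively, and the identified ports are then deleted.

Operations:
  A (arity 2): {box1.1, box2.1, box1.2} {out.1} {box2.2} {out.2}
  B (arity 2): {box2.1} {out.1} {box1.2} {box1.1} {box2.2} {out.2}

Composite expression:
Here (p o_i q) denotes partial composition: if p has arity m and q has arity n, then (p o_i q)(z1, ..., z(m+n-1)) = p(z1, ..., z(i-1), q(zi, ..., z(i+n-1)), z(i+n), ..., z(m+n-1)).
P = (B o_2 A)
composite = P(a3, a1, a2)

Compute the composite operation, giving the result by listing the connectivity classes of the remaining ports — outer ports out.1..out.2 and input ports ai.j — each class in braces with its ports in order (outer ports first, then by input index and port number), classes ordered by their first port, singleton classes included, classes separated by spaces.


{out.1} {out.2} {a1.1, a1.2, a2.1} {a2.2} {a3.1} {a3.2}


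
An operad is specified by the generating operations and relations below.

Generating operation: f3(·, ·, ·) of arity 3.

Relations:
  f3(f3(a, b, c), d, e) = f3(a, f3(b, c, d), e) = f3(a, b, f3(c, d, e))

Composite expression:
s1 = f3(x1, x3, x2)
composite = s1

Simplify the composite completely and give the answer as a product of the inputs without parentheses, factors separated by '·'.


x1 · x3 · x2

Associativity of f3 dissolves the nesting; only the x-input order survives.
f3(x1, x3, x2) linearizes to x1 · x3 · x2


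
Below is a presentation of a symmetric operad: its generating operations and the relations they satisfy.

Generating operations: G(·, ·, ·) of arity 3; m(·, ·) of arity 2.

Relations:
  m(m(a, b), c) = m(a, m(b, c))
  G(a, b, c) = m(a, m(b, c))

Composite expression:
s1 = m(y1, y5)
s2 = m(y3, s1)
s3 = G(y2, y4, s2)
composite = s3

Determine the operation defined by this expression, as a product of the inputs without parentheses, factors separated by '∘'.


y2 ∘ y4 ∘ y3 ∘ y1 ∘ y5


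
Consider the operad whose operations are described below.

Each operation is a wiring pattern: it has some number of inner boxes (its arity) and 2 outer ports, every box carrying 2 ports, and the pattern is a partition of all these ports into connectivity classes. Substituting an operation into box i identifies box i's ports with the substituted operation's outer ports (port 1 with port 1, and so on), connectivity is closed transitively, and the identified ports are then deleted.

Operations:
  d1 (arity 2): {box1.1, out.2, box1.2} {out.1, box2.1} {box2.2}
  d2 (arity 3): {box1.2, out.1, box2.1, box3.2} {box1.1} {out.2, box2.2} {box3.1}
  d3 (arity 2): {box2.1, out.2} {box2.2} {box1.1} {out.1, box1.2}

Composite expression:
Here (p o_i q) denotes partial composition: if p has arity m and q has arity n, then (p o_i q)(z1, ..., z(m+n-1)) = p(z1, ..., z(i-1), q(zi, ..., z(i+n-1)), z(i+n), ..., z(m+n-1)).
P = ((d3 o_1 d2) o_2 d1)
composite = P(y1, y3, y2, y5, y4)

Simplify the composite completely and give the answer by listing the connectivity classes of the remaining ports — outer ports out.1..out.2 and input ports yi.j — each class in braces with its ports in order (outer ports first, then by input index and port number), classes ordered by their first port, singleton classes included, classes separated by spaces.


{out.1, y3.1, y3.2} {out.2, y4.1} {y1.1} {y1.2, y2.1, y5.2} {y2.2} {y4.2} {y5.1}

Connectivity passes through glued d3-boundaries; trace each wire chain.
stage d1: inputs (y3, y2), connectivity {out.1, y2.1} {out.2, y3.1, y3.2} {y2.2}, out.j its boundary
stage d2: inputs (y1, y3, y2, y5), connectivity {out.1, y1.2, y2.1, y5.2} {out.2, y3.1, y3.2} {y1.1} {y2.2} {y5.1}, out.j its boundary
stage d3: inputs (y1, y3, y2, y5, y4), connectivity {out.1, y3.1, y3.2} {out.2, y4.1} {y1.1} {y1.2, y2.1, y5.2} {y2.2} {y4.2} {y5.1}, out.j its boundary
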